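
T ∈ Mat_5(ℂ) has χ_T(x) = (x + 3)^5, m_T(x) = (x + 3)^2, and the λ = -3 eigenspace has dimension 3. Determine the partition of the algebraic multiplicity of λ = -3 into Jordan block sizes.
Block sizes for λ = -3: [2, 2, 1]

Step 1 — from the characteristic polynomial, algebraic multiplicity of λ = -3 is 5. From dim ker(T − (-3)·I) = 3, there are exactly 3 Jordan blocks for λ = -3.
Step 2 — from the minimal polynomial, the factor (x + 3)^2 tells us the largest block for λ = -3 has size 2.
Step 3 — with total size 5, 3 blocks, and largest block 2, the block sizes (in nonincreasing order) are [2, 2, 1].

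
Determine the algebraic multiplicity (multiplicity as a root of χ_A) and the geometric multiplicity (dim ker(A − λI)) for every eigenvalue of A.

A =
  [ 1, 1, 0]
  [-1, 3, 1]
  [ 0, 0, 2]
λ = 2: alg = 3, geom = 1

Step 1 — factor the characteristic polynomial to read off the algebraic multiplicities:
  χ_A(x) = (x - 2)^3

Step 2 — compute geometric multiplicities via the rank-nullity identity g(λ) = n − rank(A − λI):
  rank(A − (2)·I) = 2, so dim ker(A − (2)·I) = n − 2 = 1

Summary:
  λ = 2: algebraic multiplicity = 3, geometric multiplicity = 1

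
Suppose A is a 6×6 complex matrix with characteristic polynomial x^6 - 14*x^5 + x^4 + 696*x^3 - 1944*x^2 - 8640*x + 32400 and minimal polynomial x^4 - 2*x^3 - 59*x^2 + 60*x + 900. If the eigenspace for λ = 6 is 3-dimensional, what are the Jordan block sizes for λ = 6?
Block sizes for λ = 6: [2, 1, 1]

Step 1 — from the characteristic polynomial, algebraic multiplicity of λ = 6 is 4. From dim ker(A − (6)·I) = 3, there are exactly 3 Jordan blocks for λ = 6.
Step 2 — from the minimal polynomial, the factor (x − 6)^2 tells us the largest block for λ = 6 has size 2.
Step 3 — with total size 4, 3 blocks, and largest block 2, the block sizes (in nonincreasing order) are [2, 1, 1].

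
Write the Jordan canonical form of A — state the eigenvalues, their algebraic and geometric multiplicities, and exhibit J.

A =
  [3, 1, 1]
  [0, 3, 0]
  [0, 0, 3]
J_2(3) ⊕ J_1(3)

The characteristic polynomial is
  det(x·I − A) = x^3 - 9*x^2 + 27*x - 27 = (x - 3)^3

Eigenvalues and multiplicities (the geometric multiplicity of λ is n − rank(A − λI), which equals the number of Jordan blocks for λ):
  λ = 3: algebraic multiplicity = 3, geometric multiplicity = 2

Determining the block sizes for each eigenvalue:
  λ = 3: 2 blocks summing to 3 forces exactly one block of size 2 and the rest size 1 → block sizes [2, 1]

Assembling the blocks gives a Jordan form
J =
  [3, 1, 0]
  [0, 3, 0]
  [0, 0, 3]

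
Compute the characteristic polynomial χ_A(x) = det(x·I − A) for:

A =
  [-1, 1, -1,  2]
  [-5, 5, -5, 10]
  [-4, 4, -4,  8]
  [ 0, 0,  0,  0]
x^4

Expanding det(x·I − A) (e.g. by cofactor expansion or by noting that A is similar to its Jordan form J, which has the same characteristic polynomial as A) gives
  χ_A(x) = x^4
which factors as x^4. The eigenvalues (with algebraic multiplicities) are λ = 0 with multiplicity 4.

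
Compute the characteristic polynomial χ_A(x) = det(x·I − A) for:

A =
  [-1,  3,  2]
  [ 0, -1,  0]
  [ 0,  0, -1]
x^3 + 3*x^2 + 3*x + 1

Expanding det(x·I − A) (e.g. by cofactor expansion or by noting that A is similar to its Jordan form J, which has the same characteristic polynomial as A) gives
  χ_A(x) = x^3 + 3*x^2 + 3*x + 1
which factors as (x + 1)^3. The eigenvalues (with algebraic multiplicities) are λ = -1 with multiplicity 3.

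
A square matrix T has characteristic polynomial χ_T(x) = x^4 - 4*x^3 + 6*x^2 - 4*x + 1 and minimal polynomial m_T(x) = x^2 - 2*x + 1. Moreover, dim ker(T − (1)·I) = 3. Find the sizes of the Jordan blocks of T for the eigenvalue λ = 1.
Block sizes for λ = 1: [2, 1, 1]

Step 1 — from the characteristic polynomial, algebraic multiplicity of λ = 1 is 4. From dim ker(T − (1)·I) = 3, there are exactly 3 Jordan blocks for λ = 1.
Step 2 — from the minimal polynomial, the factor (x − 1)^2 tells us the largest block for λ = 1 has size 2.
Step 3 — with total size 4, 3 blocks, and largest block 2, the block sizes (in nonincreasing order) are [2, 1, 1].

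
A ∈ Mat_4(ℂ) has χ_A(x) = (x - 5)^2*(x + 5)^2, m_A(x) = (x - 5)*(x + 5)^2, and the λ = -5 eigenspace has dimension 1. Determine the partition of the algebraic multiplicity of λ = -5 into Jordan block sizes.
Block sizes for λ = -5: [2]

Step 1 — from the characteristic polynomial, algebraic multiplicity of λ = -5 is 2. From dim ker(A − (-5)·I) = 1, there are exactly 1 Jordan blocks for λ = -5.
Step 2 — from the minimal polynomial, the factor (x + 5)^2 tells us the largest block for λ = -5 has size 2.
Step 3 — with total size 2, 1 blocks, and largest block 2, the block sizes (in nonincreasing order) are [2].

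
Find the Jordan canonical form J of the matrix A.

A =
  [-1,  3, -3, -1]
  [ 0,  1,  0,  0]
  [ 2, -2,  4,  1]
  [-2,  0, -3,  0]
J_2(1) ⊕ J_2(1)

The characteristic polynomial is
  det(x·I − A) = x^4 - 4*x^3 + 6*x^2 - 4*x + 1 = (x - 1)^4

Eigenvalues and multiplicities (the geometric multiplicity of λ is n − rank(A − λI), which equals the number of Jordan blocks for λ):
  λ = 1: algebraic multiplicity = 4, geometric multiplicity = 2

Determining the block sizes for each eigenvalue:
  λ = 1: with am = 4 and gm = 2, the partition is not yet determined (e.g. several partitions of 4 into 2 parts exist). Let N = A − (1)·I. Computing rank(N^1) = 2, rank(N^2) = 0; the number of blocks of size ≥ j is rank(N^{j−1}) − rank(N^j), giving [2, 2]. So we have 2 block(s) of size 2 → block sizes [2, 2]

Assembling the blocks gives a Jordan form
J =
  [1, 1, 0, 0]
  [0, 1, 0, 0]
  [0, 0, 1, 1]
  [0, 0, 0, 1]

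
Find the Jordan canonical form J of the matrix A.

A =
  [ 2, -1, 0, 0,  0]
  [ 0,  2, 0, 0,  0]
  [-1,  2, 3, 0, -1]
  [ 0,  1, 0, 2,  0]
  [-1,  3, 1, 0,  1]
J_2(2) ⊕ J_2(2) ⊕ J_1(2)

The characteristic polynomial is
  det(x·I − A) = x^5 - 10*x^4 + 40*x^3 - 80*x^2 + 80*x - 32 = (x - 2)^5

Eigenvalues and multiplicities (the geometric multiplicity of λ is n − rank(A − λI), which equals the number of Jordan blocks for λ):
  λ = 2: algebraic multiplicity = 5, geometric multiplicity = 3

Determining the block sizes for each eigenvalue:
  λ = 2: with am = 5 and gm = 3, the partition is not yet determined (e.g. several partitions of 5 into 3 parts exist). Let N = A − (2)·I. Computing rank(N^1) = 2, rank(N^2) = 0; the number of blocks of size ≥ j is rank(N^{j−1}) − rank(N^j), giving [3, 2]. So we have 2 block(s) of size 2, 1 block(s) of size 1 → block sizes [2, 2, 1]

Assembling the blocks gives a Jordan form
J =
  [2, 1, 0, 0, 0]
  [0, 2, 0, 0, 0]
  [0, 0, 2, 1, 0]
  [0, 0, 0, 2, 0]
  [0, 0, 0, 0, 2]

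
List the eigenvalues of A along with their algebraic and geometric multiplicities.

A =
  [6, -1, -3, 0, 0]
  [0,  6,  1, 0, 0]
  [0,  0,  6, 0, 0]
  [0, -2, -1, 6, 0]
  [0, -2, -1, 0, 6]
λ = 6: alg = 5, geom = 3

Step 1 — factor the characteristic polynomial to read off the algebraic multiplicities:
  χ_A(x) = (x - 6)^5

Step 2 — compute geometric multiplicities via the rank-nullity identity g(λ) = n − rank(A − λI):
  rank(A − (6)·I) = 2, so dim ker(A − (6)·I) = n − 2 = 3

Summary:
  λ = 6: algebraic multiplicity = 5, geometric multiplicity = 3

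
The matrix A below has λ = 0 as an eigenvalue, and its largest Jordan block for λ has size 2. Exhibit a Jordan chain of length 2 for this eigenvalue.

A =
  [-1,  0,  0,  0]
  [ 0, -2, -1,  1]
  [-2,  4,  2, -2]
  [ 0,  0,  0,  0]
A Jordan chain for λ = 0 of length 2:
v_1 = (0, -2, 4, 0)ᵀ
v_2 = (0, 1, 0, 0)ᵀ

Let N = A − (0)·I. We want v_2 with N^2 v_2 = 0 but N^1 v_2 ≠ 0; then v_{j-1} := N · v_j for j = 2, …, 2.

Pick v_2 = (0, 1, 0, 0)ᵀ.
Then v_1 = N · v_2 = (0, -2, 4, 0)ᵀ.

Sanity check: (A − (0)·I) v_1 = (0, 0, 0, 0)ᵀ = 0. ✓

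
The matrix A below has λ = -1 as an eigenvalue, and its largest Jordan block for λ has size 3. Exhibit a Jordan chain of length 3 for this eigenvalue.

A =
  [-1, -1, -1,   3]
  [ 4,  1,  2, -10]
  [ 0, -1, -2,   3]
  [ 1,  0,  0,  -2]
A Jordan chain for λ = -1 of length 3:
v_1 = (-1, -2, -1, -1)ᵀ
v_2 = (0, 4, 0, 1)ᵀ
v_3 = (1, 0, 0, 0)ᵀ

Let N = A − (-1)·I. We want v_3 with N^3 v_3 = 0 but N^2 v_3 ≠ 0; then v_{j-1} := N · v_j for j = 3, …, 2.

Pick v_3 = (1, 0, 0, 0)ᵀ.
Then v_2 = N · v_3 = (0, 4, 0, 1)ᵀ.
Then v_1 = N · v_2 = (-1, -2, -1, -1)ᵀ.

Sanity check: (A − (-1)·I) v_1 = (0, 0, 0, 0)ᵀ = 0. ✓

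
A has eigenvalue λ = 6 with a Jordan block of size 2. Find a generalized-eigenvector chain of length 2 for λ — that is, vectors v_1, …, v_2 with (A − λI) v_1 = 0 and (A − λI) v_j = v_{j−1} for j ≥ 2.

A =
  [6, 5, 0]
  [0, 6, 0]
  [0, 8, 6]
A Jordan chain for λ = 6 of length 2:
v_1 = (5, 0, 8)ᵀ
v_2 = (0, 1, 0)ᵀ

Let N = A − (6)·I. We want v_2 with N^2 v_2 = 0 but N^1 v_2 ≠ 0; then v_{j-1} := N · v_j for j = 2, …, 2.

Pick v_2 = (0, 1, 0)ᵀ.
Then v_1 = N · v_2 = (5, 0, 8)ᵀ.

Sanity check: (A − (6)·I) v_1 = (0, 0, 0)ᵀ = 0. ✓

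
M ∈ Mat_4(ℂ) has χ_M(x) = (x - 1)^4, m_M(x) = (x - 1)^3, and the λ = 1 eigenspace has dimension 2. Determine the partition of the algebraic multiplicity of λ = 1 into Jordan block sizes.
Block sizes for λ = 1: [3, 1]

Step 1 — from the characteristic polynomial, algebraic multiplicity of λ = 1 is 4. From dim ker(M − (1)·I) = 2, there are exactly 2 Jordan blocks for λ = 1.
Step 2 — from the minimal polynomial, the factor (x − 1)^3 tells us the largest block for λ = 1 has size 3.
Step 3 — with total size 4, 2 blocks, and largest block 3, the block sizes (in nonincreasing order) are [3, 1].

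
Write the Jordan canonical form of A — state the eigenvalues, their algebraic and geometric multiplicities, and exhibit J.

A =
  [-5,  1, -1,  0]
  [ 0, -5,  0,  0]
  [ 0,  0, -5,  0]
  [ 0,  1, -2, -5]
J_2(-5) ⊕ J_2(-5)

The characteristic polynomial is
  det(x·I − A) = x^4 + 20*x^3 + 150*x^2 + 500*x + 625 = (x + 5)^4

Eigenvalues and multiplicities (the geometric multiplicity of λ is n − rank(A − λI), which equals the number of Jordan blocks for λ):
  λ = -5: algebraic multiplicity = 4, geometric multiplicity = 2

Determining the block sizes for each eigenvalue:
  λ = -5: with am = 4 and gm = 2, the partition is not yet determined (e.g. several partitions of 4 into 2 parts exist). Let N = A − (-5)·I. Computing rank(N^1) = 2, rank(N^2) = 0; the number of blocks of size ≥ j is rank(N^{j−1}) − rank(N^j), giving [2, 2]. So we have 2 block(s) of size 2 → block sizes [2, 2]

Assembling the blocks gives a Jordan form
J =
  [-5,  1,  0,  0]
  [ 0, -5,  0,  0]
  [ 0,  0, -5,  1]
  [ 0,  0,  0, -5]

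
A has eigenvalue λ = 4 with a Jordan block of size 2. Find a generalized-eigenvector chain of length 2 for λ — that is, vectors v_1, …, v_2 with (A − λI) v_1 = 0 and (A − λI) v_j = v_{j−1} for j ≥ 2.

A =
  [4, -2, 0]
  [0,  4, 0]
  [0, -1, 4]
A Jordan chain for λ = 4 of length 2:
v_1 = (-2, 0, -1)ᵀ
v_2 = (0, 1, 0)ᵀ

Let N = A − (4)·I. We want v_2 with N^2 v_2 = 0 but N^1 v_2 ≠ 0; then v_{j-1} := N · v_j for j = 2, …, 2.

Pick v_2 = (0, 1, 0)ᵀ.
Then v_1 = N · v_2 = (-2, 0, -1)ᵀ.

Sanity check: (A − (4)·I) v_1 = (0, 0, 0)ᵀ = 0. ✓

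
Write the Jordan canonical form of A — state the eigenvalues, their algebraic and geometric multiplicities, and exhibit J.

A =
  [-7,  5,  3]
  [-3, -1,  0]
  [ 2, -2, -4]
J_3(-4)

The characteristic polynomial is
  det(x·I − A) = x^3 + 12*x^2 + 48*x + 64 = (x + 4)^3

Eigenvalues and multiplicities (the geometric multiplicity of λ is n − rank(A − λI), which equals the number of Jordan blocks for λ):
  λ = -4: algebraic multiplicity = 3, geometric multiplicity = 1

Determining the block sizes for each eigenvalue:
  λ = -4: one block (gm = 1), so the single block has size am = 3 → block sizes [3]

Assembling the blocks gives a Jordan form
J =
  [-4,  1,  0]
  [ 0, -4,  1]
  [ 0,  0, -4]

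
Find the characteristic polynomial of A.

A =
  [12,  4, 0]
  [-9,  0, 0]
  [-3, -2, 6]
x^3 - 18*x^2 + 108*x - 216

Expanding det(x·I − A) (e.g. by cofactor expansion or by noting that A is similar to its Jordan form J, which has the same characteristic polynomial as A) gives
  χ_A(x) = x^3 - 18*x^2 + 108*x - 216
which factors as (x - 6)^3. The eigenvalues (with algebraic multiplicities) are λ = 6 with multiplicity 3.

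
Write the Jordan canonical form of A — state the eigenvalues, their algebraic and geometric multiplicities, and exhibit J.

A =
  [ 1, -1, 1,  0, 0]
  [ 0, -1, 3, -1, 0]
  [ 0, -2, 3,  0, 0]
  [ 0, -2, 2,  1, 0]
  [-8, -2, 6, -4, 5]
J_3(1) ⊕ J_1(1) ⊕ J_1(5)

The characteristic polynomial is
  det(x·I − A) = x^5 - 9*x^4 + 26*x^3 - 34*x^2 + 21*x - 5 = (x - 5)*(x - 1)^4

Eigenvalues and multiplicities (the geometric multiplicity of λ is n − rank(A − λI), which equals the number of Jordan blocks for λ):
  λ = 1: algebraic multiplicity = 4, geometric multiplicity = 2
  λ = 5: algebraic multiplicity = 1, geometric multiplicity = 1

Determining the block sizes for each eigenvalue:
  λ = 1: with am = 4 and gm = 2, the partition is not yet determined (e.g. several partitions of 4 into 2 parts exist). Let N = A − (1)·I. Computing rank(N^1) = 3, rank(N^2) = 2, rank(N^3) = 1; the number of blocks of size ≥ j is rank(N^{j−1}) − rank(N^j), giving [2, 1, 1]. So we have 1 block(s) of size 3, 1 block(s) of size 1 → block sizes [3, 1]
  λ = 5: one block (gm = 1), so the single block has size am = 1 → block sizes [1]

Assembling the blocks gives a Jordan form
J =
  [1, 1, 0, 0, 0]
  [0, 1, 1, 0, 0]
  [0, 0, 1, 0, 0]
  [0, 0, 0, 1, 0]
  [0, 0, 0, 0, 5]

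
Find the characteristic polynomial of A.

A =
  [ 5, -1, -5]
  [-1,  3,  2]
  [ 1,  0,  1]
x^3 - 9*x^2 + 27*x - 27

Expanding det(x·I − A) (e.g. by cofactor expansion or by noting that A is similar to its Jordan form J, which has the same characteristic polynomial as A) gives
  χ_A(x) = x^3 - 9*x^2 + 27*x - 27
which factors as (x - 3)^3. The eigenvalues (with algebraic multiplicities) are λ = 3 with multiplicity 3.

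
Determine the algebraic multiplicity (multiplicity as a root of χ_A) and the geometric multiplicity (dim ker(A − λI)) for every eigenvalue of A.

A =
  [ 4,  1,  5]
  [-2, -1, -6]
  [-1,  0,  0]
λ = 1: alg = 3, geom = 1

Step 1 — factor the characteristic polynomial to read off the algebraic multiplicities:
  χ_A(x) = (x - 1)^3

Step 2 — compute geometric multiplicities via the rank-nullity identity g(λ) = n − rank(A − λI):
  rank(A − (1)·I) = 2, so dim ker(A − (1)·I) = n − 2 = 1

Summary:
  λ = 1: algebraic multiplicity = 3, geometric multiplicity = 1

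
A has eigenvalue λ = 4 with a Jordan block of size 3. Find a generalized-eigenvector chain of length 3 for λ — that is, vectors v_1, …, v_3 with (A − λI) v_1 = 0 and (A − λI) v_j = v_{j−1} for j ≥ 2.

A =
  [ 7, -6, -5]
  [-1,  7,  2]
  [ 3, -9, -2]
A Jordan chain for λ = 4 of length 3:
v_1 = (9, -3, 9)ᵀ
v_2 = (-6, 3, -9)ᵀ
v_3 = (0, 1, 0)ᵀ

Let N = A − (4)·I. We want v_3 with N^3 v_3 = 0 but N^2 v_3 ≠ 0; then v_{j-1} := N · v_j for j = 3, …, 2.

Pick v_3 = (0, 1, 0)ᵀ.
Then v_2 = N · v_3 = (-6, 3, -9)ᵀ.
Then v_1 = N · v_2 = (9, -3, 9)ᵀ.

Sanity check: (A − (4)·I) v_1 = (0, 0, 0)ᵀ = 0. ✓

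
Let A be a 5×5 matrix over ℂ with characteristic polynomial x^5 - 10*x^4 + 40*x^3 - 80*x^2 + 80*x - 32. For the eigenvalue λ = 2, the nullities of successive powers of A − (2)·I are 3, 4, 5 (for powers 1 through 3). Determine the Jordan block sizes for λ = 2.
Block sizes for λ = 2: [3, 1, 1]

From the dimensions of kernels of powers, the number of Jordan blocks of size at least j is d_j − d_{j−1} where d_j = dim ker(N^j) (with d_0 = 0). Computing the differences gives [3, 1, 1].
The number of blocks of size exactly k is (#blocks of size ≥ k) − (#blocks of size ≥ k + 1), so the partition is: 2 block(s) of size 1, 1 block(s) of size 3.
In nonincreasing order the block sizes are [3, 1, 1].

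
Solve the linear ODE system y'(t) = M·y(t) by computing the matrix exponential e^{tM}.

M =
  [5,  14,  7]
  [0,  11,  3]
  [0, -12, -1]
e^{tM} =
  [exp(5*t), 14*t*exp(5*t), 7*t*exp(5*t)]
  [0, 6*t*exp(5*t) + exp(5*t), 3*t*exp(5*t)]
  [0, -12*t*exp(5*t), -6*t*exp(5*t) + exp(5*t)]

Strategy: write M = P · J · P⁻¹ where J is a Jordan canonical form, so e^{tM} = P · e^{tJ} · P⁻¹, and e^{tJ} can be computed block-by-block.

M has Jordan form
J =
  [5, 1, 0]
  [0, 5, 0]
  [0, 0, 5]
(up to reordering of blocks).

Per-block formulas:
  For a 2×2 Jordan block J_2(5): exp(t · J_2(5)) = e^(5t)·(I + t·N), where N is the 2×2 nilpotent shift.
  For a 1×1 block at λ = 5: exp(t · [5]) = [e^(5t)].

After assembling e^{tJ} and conjugating by P, we get:

e^{tM} =
  [exp(5*t), 14*t*exp(5*t), 7*t*exp(5*t)]
  [0, 6*t*exp(5*t) + exp(5*t), 3*t*exp(5*t)]
  [0, -12*t*exp(5*t), -6*t*exp(5*t) + exp(5*t)]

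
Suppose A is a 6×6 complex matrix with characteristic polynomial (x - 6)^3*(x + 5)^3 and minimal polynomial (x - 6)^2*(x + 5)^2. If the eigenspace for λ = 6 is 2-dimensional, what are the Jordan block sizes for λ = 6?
Block sizes for λ = 6: [2, 1]

Step 1 — from the characteristic polynomial, algebraic multiplicity of λ = 6 is 3. From dim ker(A − (6)·I) = 2, there are exactly 2 Jordan blocks for λ = 6.
Step 2 — from the minimal polynomial, the factor (x − 6)^2 tells us the largest block for λ = 6 has size 2.
Step 3 — with total size 3, 2 blocks, and largest block 2, the block sizes (in nonincreasing order) are [2, 1].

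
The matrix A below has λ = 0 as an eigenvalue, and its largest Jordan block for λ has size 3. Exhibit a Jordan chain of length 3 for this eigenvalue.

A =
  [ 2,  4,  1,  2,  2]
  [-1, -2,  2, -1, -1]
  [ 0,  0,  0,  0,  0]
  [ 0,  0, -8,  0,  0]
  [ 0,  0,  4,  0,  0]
A Jordan chain for λ = 0 of length 3:
v_1 = (2, -1, 0, 0, 0)ᵀ
v_2 = (1, 2, 0, -8, 4)ᵀ
v_3 = (0, 0, 1, 0, 0)ᵀ

Let N = A − (0)·I. We want v_3 with N^3 v_3 = 0 but N^2 v_3 ≠ 0; then v_{j-1} := N · v_j for j = 3, …, 2.

Pick v_3 = (0, 0, 1, 0, 0)ᵀ.
Then v_2 = N · v_3 = (1, 2, 0, -8, 4)ᵀ.
Then v_1 = N · v_2 = (2, -1, 0, 0, 0)ᵀ.

Sanity check: (A − (0)·I) v_1 = (0, 0, 0, 0, 0)ᵀ = 0. ✓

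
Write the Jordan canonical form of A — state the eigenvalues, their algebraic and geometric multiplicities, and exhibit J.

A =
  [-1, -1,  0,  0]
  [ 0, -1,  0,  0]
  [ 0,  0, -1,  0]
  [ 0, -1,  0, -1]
J_2(-1) ⊕ J_1(-1) ⊕ J_1(-1)

The characteristic polynomial is
  det(x·I − A) = x^4 + 4*x^3 + 6*x^2 + 4*x + 1 = (x + 1)^4

Eigenvalues and multiplicities (the geometric multiplicity of λ is n − rank(A − λI), which equals the number of Jordan blocks for λ):
  λ = -1: algebraic multiplicity = 4, geometric multiplicity = 3

Determining the block sizes for each eigenvalue:
  λ = -1: 3 blocks summing to 4 forces exactly one block of size 2 and the rest size 1 → block sizes [2, 1, 1]

Assembling the blocks gives a Jordan form
J =
  [-1,  1,  0,  0]
  [ 0, -1,  0,  0]
  [ 0,  0, -1,  0]
  [ 0,  0,  0, -1]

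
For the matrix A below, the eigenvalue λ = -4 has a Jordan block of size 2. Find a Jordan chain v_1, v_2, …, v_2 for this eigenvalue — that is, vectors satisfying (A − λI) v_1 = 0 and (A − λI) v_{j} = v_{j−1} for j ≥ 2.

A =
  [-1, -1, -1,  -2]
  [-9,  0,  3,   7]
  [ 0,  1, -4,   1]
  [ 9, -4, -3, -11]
A Jordan chain for λ = -4 of length 2:
v_1 = (3, -9, 0, 9)ᵀ
v_2 = (1, 0, 0, 0)ᵀ

Let N = A − (-4)·I. We want v_2 with N^2 v_2 = 0 but N^1 v_2 ≠ 0; then v_{j-1} := N · v_j for j = 2, …, 2.

Pick v_2 = (1, 0, 0, 0)ᵀ.
Then v_1 = N · v_2 = (3, -9, 0, 9)ᵀ.

Sanity check: (A − (-4)·I) v_1 = (0, 0, 0, 0)ᵀ = 0. ✓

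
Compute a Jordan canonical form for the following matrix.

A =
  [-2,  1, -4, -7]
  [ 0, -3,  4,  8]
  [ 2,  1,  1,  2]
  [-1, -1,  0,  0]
J_2(-1) ⊕ J_2(-1)

The characteristic polynomial is
  det(x·I − A) = x^4 + 4*x^3 + 6*x^2 + 4*x + 1 = (x + 1)^4

Eigenvalues and multiplicities (the geometric multiplicity of λ is n − rank(A − λI), which equals the number of Jordan blocks for λ):
  λ = -1: algebraic multiplicity = 4, geometric multiplicity = 2

Determining the block sizes for each eigenvalue:
  λ = -1: with am = 4 and gm = 2, the partition is not yet determined (e.g. several partitions of 4 into 2 parts exist). Let N = A − (-1)·I. Computing rank(N^1) = 2, rank(N^2) = 0; the number of blocks of size ≥ j is rank(N^{j−1}) − rank(N^j), giving [2, 2]. So we have 2 block(s) of size 2 → block sizes [2, 2]

Assembling the blocks gives a Jordan form
J =
  [-1,  1,  0,  0]
  [ 0, -1,  0,  0]
  [ 0,  0, -1,  1]
  [ 0,  0,  0, -1]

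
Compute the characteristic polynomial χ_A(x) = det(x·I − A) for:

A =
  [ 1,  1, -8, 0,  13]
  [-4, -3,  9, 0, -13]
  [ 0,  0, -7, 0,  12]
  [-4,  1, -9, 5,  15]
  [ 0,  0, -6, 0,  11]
x^5 - 7*x^4 - 2*x^3 + 46*x^2 + 65*x + 25

Expanding det(x·I − A) (e.g. by cofactor expansion or by noting that A is similar to its Jordan form J, which has the same characteristic polynomial as A) gives
  χ_A(x) = x^5 - 7*x^4 - 2*x^3 + 46*x^2 + 65*x + 25
which factors as (x - 5)^2*(x + 1)^3. The eigenvalues (with algebraic multiplicities) are λ = -1 with multiplicity 3, λ = 5 with multiplicity 2.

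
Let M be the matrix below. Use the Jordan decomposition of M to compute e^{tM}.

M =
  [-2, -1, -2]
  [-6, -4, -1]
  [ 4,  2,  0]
e^{tM} =
  [-t^2*exp(-2*t) + exp(-2*t), -t^2*exp(-2*t) - t*exp(-2*t), -3*t^2*exp(-2*t)/2 - 2*t*exp(-2*t)]
  [4*t^2*exp(-2*t) - 6*t*exp(-2*t), 4*t^2*exp(-2*t) - 2*t*exp(-2*t) + exp(-2*t), 6*t^2*exp(-2*t) - t*exp(-2*t)]
  [-2*t^2*exp(-2*t) + 4*t*exp(-2*t), -2*t^2*exp(-2*t) + 2*t*exp(-2*t), -3*t^2*exp(-2*t) + 2*t*exp(-2*t) + exp(-2*t)]

Strategy: write M = P · J · P⁻¹ where J is a Jordan canonical form, so e^{tM} = P · e^{tJ} · P⁻¹, and e^{tJ} can be computed block-by-block.

M has Jordan form
J =
  [-2,  1,  0]
  [ 0, -2,  1]
  [ 0,  0, -2]
(up to reordering of blocks).

Per-block formulas:
  For a 3×3 Jordan block J_3(-2): exp(t · J_3(-2)) = e^(-2t)·(I + t·N + (t^2/2)·N^2), where N is the 3×3 nilpotent shift.

After assembling e^{tJ} and conjugating by P, we get:

e^{tM} =
  [-t^2*exp(-2*t) + exp(-2*t), -t^2*exp(-2*t) - t*exp(-2*t), -3*t^2*exp(-2*t)/2 - 2*t*exp(-2*t)]
  [4*t^2*exp(-2*t) - 6*t*exp(-2*t), 4*t^2*exp(-2*t) - 2*t*exp(-2*t) + exp(-2*t), 6*t^2*exp(-2*t) - t*exp(-2*t)]
  [-2*t^2*exp(-2*t) + 4*t*exp(-2*t), -2*t^2*exp(-2*t) + 2*t*exp(-2*t), -3*t^2*exp(-2*t) + 2*t*exp(-2*t) + exp(-2*t)]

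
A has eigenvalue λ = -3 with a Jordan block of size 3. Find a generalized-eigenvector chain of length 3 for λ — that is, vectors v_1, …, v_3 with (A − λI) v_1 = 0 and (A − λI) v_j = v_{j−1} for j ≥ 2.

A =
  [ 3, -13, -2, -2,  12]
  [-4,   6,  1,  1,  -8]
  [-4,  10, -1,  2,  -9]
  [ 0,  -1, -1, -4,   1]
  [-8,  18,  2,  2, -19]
A Jordan chain for λ = -3 of length 3:
v_1 = (3, -2, -2, 0, -4)ᵀ
v_2 = (-13, 9, 10, -1, 18)ᵀ
v_3 = (0, 1, 0, 0, 0)ᵀ

Let N = A − (-3)·I. We want v_3 with N^3 v_3 = 0 but N^2 v_3 ≠ 0; then v_{j-1} := N · v_j for j = 3, …, 2.

Pick v_3 = (0, 1, 0, 0, 0)ᵀ.
Then v_2 = N · v_3 = (-13, 9, 10, -1, 18)ᵀ.
Then v_1 = N · v_2 = (3, -2, -2, 0, -4)ᵀ.

Sanity check: (A − (-3)·I) v_1 = (0, 0, 0, 0, 0)ᵀ = 0. ✓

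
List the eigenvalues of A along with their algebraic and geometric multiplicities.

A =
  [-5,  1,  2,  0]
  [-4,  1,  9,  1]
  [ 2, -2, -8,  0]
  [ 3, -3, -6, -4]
λ = -4: alg = 4, geom = 2

Step 1 — factor the characteristic polynomial to read off the algebraic multiplicities:
  χ_A(x) = (x + 4)^4

Step 2 — compute geometric multiplicities via the rank-nullity identity g(λ) = n − rank(A − λI):
  rank(A − (-4)·I) = 2, so dim ker(A − (-4)·I) = n − 2 = 2

Summary:
  λ = -4: algebraic multiplicity = 4, geometric multiplicity = 2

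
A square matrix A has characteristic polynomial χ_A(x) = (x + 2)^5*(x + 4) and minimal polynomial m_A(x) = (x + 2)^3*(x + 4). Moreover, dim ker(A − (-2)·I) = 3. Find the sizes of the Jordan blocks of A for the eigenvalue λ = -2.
Block sizes for λ = -2: [3, 1, 1]

Step 1 — from the characteristic polynomial, algebraic multiplicity of λ = -2 is 5. From dim ker(A − (-2)·I) = 3, there are exactly 3 Jordan blocks for λ = -2.
Step 2 — from the minimal polynomial, the factor (x + 2)^3 tells us the largest block for λ = -2 has size 3.
Step 3 — with total size 5, 3 blocks, and largest block 3, the block sizes (in nonincreasing order) are [3, 1, 1].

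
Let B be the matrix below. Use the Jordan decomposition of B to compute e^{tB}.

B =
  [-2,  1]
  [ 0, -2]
e^{tB} =
  [exp(-2*t), t*exp(-2*t)]
  [0, exp(-2*t)]

Strategy: write B = P · J · P⁻¹ where J is a Jordan canonical form, so e^{tB} = P · e^{tJ} · P⁻¹, and e^{tJ} can be computed block-by-block.

B has Jordan form
J =
  [-2,  1]
  [ 0, -2]
(up to reordering of blocks).

Per-block formulas:
  For a 2×2 Jordan block J_2(-2): exp(t · J_2(-2)) = e^(-2t)·(I + t·N), where N is the 2×2 nilpotent shift.

After assembling e^{tJ} and conjugating by P, we get:

e^{tB} =
  [exp(-2*t), t*exp(-2*t)]
  [0, exp(-2*t)]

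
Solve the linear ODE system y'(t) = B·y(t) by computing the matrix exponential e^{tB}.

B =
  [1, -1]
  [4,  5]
e^{tB} =
  [-2*t*exp(3*t) + exp(3*t), -t*exp(3*t)]
  [4*t*exp(3*t), 2*t*exp(3*t) + exp(3*t)]

Strategy: write B = P · J · P⁻¹ where J is a Jordan canonical form, so e^{tB} = P · e^{tJ} · P⁻¹, and e^{tJ} can be computed block-by-block.

B has Jordan form
J =
  [3, 1]
  [0, 3]
(up to reordering of blocks).

Per-block formulas:
  For a 2×2 Jordan block J_2(3): exp(t · J_2(3)) = e^(3t)·(I + t·N), where N is the 2×2 nilpotent shift.

After assembling e^{tJ} and conjugating by P, we get:

e^{tB} =
  [-2*t*exp(3*t) + exp(3*t), -t*exp(3*t)]
  [4*t*exp(3*t), 2*t*exp(3*t) + exp(3*t)]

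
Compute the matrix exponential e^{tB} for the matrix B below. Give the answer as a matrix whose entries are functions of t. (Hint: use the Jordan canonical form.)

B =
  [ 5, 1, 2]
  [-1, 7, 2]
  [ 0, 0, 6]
e^{tB} =
  [-t*exp(6*t) + exp(6*t), t*exp(6*t), 2*t*exp(6*t)]
  [-t*exp(6*t), t*exp(6*t) + exp(6*t), 2*t*exp(6*t)]
  [0, 0, exp(6*t)]

Strategy: write B = P · J · P⁻¹ where J is a Jordan canonical form, so e^{tB} = P · e^{tJ} · P⁻¹, and e^{tJ} can be computed block-by-block.

B has Jordan form
J =
  [6, 1, 0]
  [0, 6, 0]
  [0, 0, 6]
(up to reordering of blocks).

Per-block formulas:
  For a 2×2 Jordan block J_2(6): exp(t · J_2(6)) = e^(6t)·(I + t·N), where N is the 2×2 nilpotent shift.
  For a 1×1 block at λ = 6: exp(t · [6]) = [e^(6t)].

After assembling e^{tJ} and conjugating by P, we get:

e^{tB} =
  [-t*exp(6*t) + exp(6*t), t*exp(6*t), 2*t*exp(6*t)]
  [-t*exp(6*t), t*exp(6*t) + exp(6*t), 2*t*exp(6*t)]
  [0, 0, exp(6*t)]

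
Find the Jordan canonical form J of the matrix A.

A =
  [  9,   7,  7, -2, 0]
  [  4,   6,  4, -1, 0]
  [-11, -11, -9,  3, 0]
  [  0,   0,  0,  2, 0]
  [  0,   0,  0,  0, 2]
J_2(2) ⊕ J_2(2) ⊕ J_1(2)

The characteristic polynomial is
  det(x·I − A) = x^5 - 10*x^4 + 40*x^3 - 80*x^2 + 80*x - 32 = (x - 2)^5

Eigenvalues and multiplicities (the geometric multiplicity of λ is n − rank(A − λI), which equals the number of Jordan blocks for λ):
  λ = 2: algebraic multiplicity = 5, geometric multiplicity = 3

Determining the block sizes for each eigenvalue:
  λ = 2: with am = 5 and gm = 3, the partition is not yet determined (e.g. several partitions of 5 into 3 parts exist). Let N = A − (2)·I. Computing rank(N^1) = 2, rank(N^2) = 0; the number of blocks of size ≥ j is rank(N^{j−1}) − rank(N^j), giving [3, 2]. So we have 2 block(s) of size 2, 1 block(s) of size 1 → block sizes [2, 2, 1]

Assembling the blocks gives a Jordan form
J =
  [2, 1, 0, 0, 0]
  [0, 2, 0, 0, 0]
  [0, 0, 2, 1, 0]
  [0, 0, 0, 2, 0]
  [0, 0, 0, 0, 2]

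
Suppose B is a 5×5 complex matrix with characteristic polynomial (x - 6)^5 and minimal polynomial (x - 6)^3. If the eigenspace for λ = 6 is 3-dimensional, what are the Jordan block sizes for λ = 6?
Block sizes for λ = 6: [3, 1, 1]

Step 1 — from the characteristic polynomial, algebraic multiplicity of λ = 6 is 5. From dim ker(B − (6)·I) = 3, there are exactly 3 Jordan blocks for λ = 6.
Step 2 — from the minimal polynomial, the factor (x − 6)^3 tells us the largest block for λ = 6 has size 3.
Step 3 — with total size 5, 3 blocks, and largest block 3, the block sizes (in nonincreasing order) are [3, 1, 1].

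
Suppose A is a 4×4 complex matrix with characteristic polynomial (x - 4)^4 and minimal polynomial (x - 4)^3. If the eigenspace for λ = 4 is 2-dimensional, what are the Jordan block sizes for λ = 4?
Block sizes for λ = 4: [3, 1]

Step 1 — from the characteristic polynomial, algebraic multiplicity of λ = 4 is 4. From dim ker(A − (4)·I) = 2, there are exactly 2 Jordan blocks for λ = 4.
Step 2 — from the minimal polynomial, the factor (x − 4)^3 tells us the largest block for λ = 4 has size 3.
Step 3 — with total size 4, 2 blocks, and largest block 3, the block sizes (in nonincreasing order) are [3, 1].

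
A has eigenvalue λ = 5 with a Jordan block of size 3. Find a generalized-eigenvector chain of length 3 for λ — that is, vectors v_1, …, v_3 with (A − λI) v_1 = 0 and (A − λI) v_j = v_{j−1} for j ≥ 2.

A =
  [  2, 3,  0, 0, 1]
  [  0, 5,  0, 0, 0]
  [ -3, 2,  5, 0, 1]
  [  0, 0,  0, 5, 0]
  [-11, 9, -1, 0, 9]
A Jordan chain for λ = 5 of length 3:
v_1 = (-2, 0, -2, 0, -6)ᵀ
v_2 = (3, 0, 1, 0, 7)ᵀ
v_3 = (1, 2, 0, 0, 0)ᵀ

Let N = A − (5)·I. We want v_3 with N^3 v_3 = 0 but N^2 v_3 ≠ 0; then v_{j-1} := N · v_j for j = 3, …, 2.

Pick v_3 = (1, 2, 0, 0, 0)ᵀ.
Then v_2 = N · v_3 = (3, 0, 1, 0, 7)ᵀ.
Then v_1 = N · v_2 = (-2, 0, -2, 0, -6)ᵀ.

Sanity check: (A − (5)·I) v_1 = (0, 0, 0, 0, 0)ᵀ = 0. ✓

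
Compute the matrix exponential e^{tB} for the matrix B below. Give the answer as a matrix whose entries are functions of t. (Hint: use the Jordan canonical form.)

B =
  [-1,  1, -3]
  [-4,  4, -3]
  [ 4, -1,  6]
e^{tB} =
  [-4*t*exp(3*t) + exp(3*t), t*exp(3*t), -3*t*exp(3*t)]
  [-4*t*exp(3*t), t*exp(3*t) + exp(3*t), -3*t*exp(3*t)]
  [4*t*exp(3*t), -t*exp(3*t), 3*t*exp(3*t) + exp(3*t)]

Strategy: write B = P · J · P⁻¹ where J is a Jordan canonical form, so e^{tB} = P · e^{tJ} · P⁻¹, and e^{tJ} can be computed block-by-block.

B has Jordan form
J =
  [3, 1, 0]
  [0, 3, 0]
  [0, 0, 3]
(up to reordering of blocks).

Per-block formulas:
  For a 1×1 block at λ = 3: exp(t · [3]) = [e^(3t)].
  For a 2×2 Jordan block J_2(3): exp(t · J_2(3)) = e^(3t)·(I + t·N), where N is the 2×2 nilpotent shift.

After assembling e^{tJ} and conjugating by P, we get:

e^{tB} =
  [-4*t*exp(3*t) + exp(3*t), t*exp(3*t), -3*t*exp(3*t)]
  [-4*t*exp(3*t), t*exp(3*t) + exp(3*t), -3*t*exp(3*t)]
  [4*t*exp(3*t), -t*exp(3*t), 3*t*exp(3*t) + exp(3*t)]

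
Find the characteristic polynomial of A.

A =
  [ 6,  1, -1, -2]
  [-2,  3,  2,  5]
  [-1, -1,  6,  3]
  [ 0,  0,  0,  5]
x^4 - 20*x^3 + 150*x^2 - 500*x + 625

Expanding det(x·I − A) (e.g. by cofactor expansion or by noting that A is similar to its Jordan form J, which has the same characteristic polynomial as A) gives
  χ_A(x) = x^4 - 20*x^3 + 150*x^2 - 500*x + 625
which factors as (x - 5)^4. The eigenvalues (with algebraic multiplicities) are λ = 5 with multiplicity 4.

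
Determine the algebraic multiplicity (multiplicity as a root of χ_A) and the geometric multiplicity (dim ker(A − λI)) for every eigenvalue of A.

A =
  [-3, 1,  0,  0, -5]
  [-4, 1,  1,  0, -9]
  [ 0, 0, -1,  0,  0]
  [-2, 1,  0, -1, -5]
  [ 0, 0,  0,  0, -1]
λ = -1: alg = 5, geom = 3

Step 1 — factor the characteristic polynomial to read off the algebraic multiplicities:
  χ_A(x) = (x + 1)^5

Step 2 — compute geometric multiplicities via the rank-nullity identity g(λ) = n − rank(A − λI):
  rank(A − (-1)·I) = 2, so dim ker(A − (-1)·I) = n − 2 = 3

Summary:
  λ = -1: algebraic multiplicity = 5, geometric multiplicity = 3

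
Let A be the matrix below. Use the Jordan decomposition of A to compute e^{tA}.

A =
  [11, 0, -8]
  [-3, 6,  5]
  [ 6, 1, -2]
e^{tA} =
  [-6*t^2*exp(5*t) + 6*t*exp(5*t) + exp(5*t), -4*t^2*exp(5*t), 4*t^2*exp(5*t) - 8*t*exp(5*t)]
  [9*t^2*exp(5*t)/2 - 3*t*exp(5*t), 3*t^2*exp(5*t) + t*exp(5*t) + exp(5*t), -3*t^2*exp(5*t) + 5*t*exp(5*t)]
  [-9*t^2*exp(5*t)/2 + 6*t*exp(5*t), -3*t^2*exp(5*t) + t*exp(5*t), 3*t^2*exp(5*t) - 7*t*exp(5*t) + exp(5*t)]

Strategy: write A = P · J · P⁻¹ where J is a Jordan canonical form, so e^{tA} = P · e^{tJ} · P⁻¹, and e^{tJ} can be computed block-by-block.

A has Jordan form
J =
  [5, 1, 0]
  [0, 5, 1]
  [0, 0, 5]
(up to reordering of blocks).

Per-block formulas:
  For a 3×3 Jordan block J_3(5): exp(t · J_3(5)) = e^(5t)·(I + t·N + (t^2/2)·N^2), where N is the 3×3 nilpotent shift.

After assembling e^{tJ} and conjugating by P, we get:

e^{tA} =
  [-6*t^2*exp(5*t) + 6*t*exp(5*t) + exp(5*t), -4*t^2*exp(5*t), 4*t^2*exp(5*t) - 8*t*exp(5*t)]
  [9*t^2*exp(5*t)/2 - 3*t*exp(5*t), 3*t^2*exp(5*t) + t*exp(5*t) + exp(5*t), -3*t^2*exp(5*t) + 5*t*exp(5*t)]
  [-9*t^2*exp(5*t)/2 + 6*t*exp(5*t), -3*t^2*exp(5*t) + t*exp(5*t), 3*t^2*exp(5*t) - 7*t*exp(5*t) + exp(5*t)]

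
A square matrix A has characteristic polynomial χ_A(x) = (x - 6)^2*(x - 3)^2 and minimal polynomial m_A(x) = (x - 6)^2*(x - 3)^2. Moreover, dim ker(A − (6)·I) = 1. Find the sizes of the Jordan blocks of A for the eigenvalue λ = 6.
Block sizes for λ = 6: [2]

Step 1 — from the characteristic polynomial, algebraic multiplicity of λ = 6 is 2. From dim ker(A − (6)·I) = 1, there are exactly 1 Jordan blocks for λ = 6.
Step 2 — from the minimal polynomial, the factor (x − 6)^2 tells us the largest block for λ = 6 has size 2.
Step 3 — with total size 2, 1 blocks, and largest block 2, the block sizes (in nonincreasing order) are [2].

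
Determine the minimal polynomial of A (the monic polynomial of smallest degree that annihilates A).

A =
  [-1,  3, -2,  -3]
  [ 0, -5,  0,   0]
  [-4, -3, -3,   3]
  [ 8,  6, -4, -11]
x^2 + 10*x + 25

The characteristic polynomial is χ_A(x) = (x + 5)^4, so the eigenvalues are known. The minimal polynomial is
  m_A(x) = Π_λ (x − λ)^{k_λ}
where k_λ is the size of the *largest* Jordan block for λ (equivalently, the smallest k with (A − λI)^k v = 0 for every generalised eigenvector v of λ).

  λ = -5: largest Jordan block has size 2, contributing (x + 5)^2

So m_A(x) = (x + 5)^2 = x^2 + 10*x + 25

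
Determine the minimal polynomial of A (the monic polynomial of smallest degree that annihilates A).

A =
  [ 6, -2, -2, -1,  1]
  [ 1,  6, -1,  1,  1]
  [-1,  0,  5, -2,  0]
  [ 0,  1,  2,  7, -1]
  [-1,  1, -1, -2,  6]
x^3 - 18*x^2 + 108*x - 216

The characteristic polynomial is χ_A(x) = (x - 6)^5, so the eigenvalues are known. The minimal polynomial is
  m_A(x) = Π_λ (x − λ)^{k_λ}
where k_λ is the size of the *largest* Jordan block for λ (equivalently, the smallest k with (A − λI)^k v = 0 for every generalised eigenvector v of λ).

  λ = 6: largest Jordan block has size 3, contributing (x − 6)^3

So m_A(x) = (x - 6)^3 = x^3 - 18*x^2 + 108*x - 216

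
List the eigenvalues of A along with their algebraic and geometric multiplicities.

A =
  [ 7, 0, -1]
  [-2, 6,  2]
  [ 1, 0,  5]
λ = 6: alg = 3, geom = 2

Step 1 — factor the characteristic polynomial to read off the algebraic multiplicities:
  χ_A(x) = (x - 6)^3

Step 2 — compute geometric multiplicities via the rank-nullity identity g(λ) = n − rank(A − λI):
  rank(A − (6)·I) = 1, so dim ker(A − (6)·I) = n − 1 = 2

Summary:
  λ = 6: algebraic multiplicity = 3, geometric multiplicity = 2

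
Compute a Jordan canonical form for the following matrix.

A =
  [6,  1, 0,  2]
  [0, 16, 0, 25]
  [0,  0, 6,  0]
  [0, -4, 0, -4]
J_3(6) ⊕ J_1(6)

The characteristic polynomial is
  det(x·I − A) = x^4 - 24*x^3 + 216*x^2 - 864*x + 1296 = (x - 6)^4

Eigenvalues and multiplicities (the geometric multiplicity of λ is n − rank(A − λI), which equals the number of Jordan blocks for λ):
  λ = 6: algebraic multiplicity = 4, geometric multiplicity = 2

Determining the block sizes for each eigenvalue:
  λ = 6: with am = 4 and gm = 2, the partition is not yet determined (e.g. several partitions of 4 into 2 parts exist). Let N = A − (6)·I. Computing rank(N^1) = 2, rank(N^2) = 1, rank(N^3) = 0; the number of blocks of size ≥ j is rank(N^{j−1}) − rank(N^j), giving [2, 1, 1]. So we have 1 block(s) of size 3, 1 block(s) of size 1 → block sizes [3, 1]

Assembling the blocks gives a Jordan form
J =
  [6, 1, 0, 0]
  [0, 6, 1, 0]
  [0, 0, 6, 0]
  [0, 0, 0, 6]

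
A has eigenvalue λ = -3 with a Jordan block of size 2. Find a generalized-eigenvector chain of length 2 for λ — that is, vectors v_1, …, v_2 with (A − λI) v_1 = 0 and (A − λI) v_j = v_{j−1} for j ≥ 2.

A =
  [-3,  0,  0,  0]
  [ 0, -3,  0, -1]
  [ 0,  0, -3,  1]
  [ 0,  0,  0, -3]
A Jordan chain for λ = -3 of length 2:
v_1 = (0, -1, 1, 0)ᵀ
v_2 = (0, 0, 0, 1)ᵀ

Let N = A − (-3)·I. We want v_2 with N^2 v_2 = 0 but N^1 v_2 ≠ 0; then v_{j-1} := N · v_j for j = 2, …, 2.

Pick v_2 = (0, 0, 0, 1)ᵀ.
Then v_1 = N · v_2 = (0, -1, 1, 0)ᵀ.

Sanity check: (A − (-3)·I) v_1 = (0, 0, 0, 0)ᵀ = 0. ✓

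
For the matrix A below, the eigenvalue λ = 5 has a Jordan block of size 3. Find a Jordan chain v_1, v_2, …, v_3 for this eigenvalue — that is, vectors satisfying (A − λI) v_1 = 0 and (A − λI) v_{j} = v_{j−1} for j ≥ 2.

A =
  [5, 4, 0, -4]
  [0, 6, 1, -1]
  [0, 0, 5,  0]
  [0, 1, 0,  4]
A Jordan chain for λ = 5 of length 3:
v_1 = (4, 1, 0, 1)ᵀ
v_2 = (0, 1, 0, 0)ᵀ
v_3 = (0, 0, 1, 0)ᵀ

Let N = A − (5)·I. We want v_3 with N^3 v_3 = 0 but N^2 v_3 ≠ 0; then v_{j-1} := N · v_j for j = 3, …, 2.

Pick v_3 = (0, 0, 1, 0)ᵀ.
Then v_2 = N · v_3 = (0, 1, 0, 0)ᵀ.
Then v_1 = N · v_2 = (4, 1, 0, 1)ᵀ.

Sanity check: (A − (5)·I) v_1 = (0, 0, 0, 0)ᵀ = 0. ✓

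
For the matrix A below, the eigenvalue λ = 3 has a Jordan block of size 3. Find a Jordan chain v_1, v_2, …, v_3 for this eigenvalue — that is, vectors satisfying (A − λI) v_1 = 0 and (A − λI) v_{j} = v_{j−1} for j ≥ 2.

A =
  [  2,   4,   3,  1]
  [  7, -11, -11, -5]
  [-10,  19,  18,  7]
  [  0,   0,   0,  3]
A Jordan chain for λ = 3 of length 3:
v_1 = (-1, 5, -7, 0)ᵀ
v_2 = (-1, 7, -10, 0)ᵀ
v_3 = (1, 0, 0, 0)ᵀ

Let N = A − (3)·I. We want v_3 with N^3 v_3 = 0 but N^2 v_3 ≠ 0; then v_{j-1} := N · v_j for j = 3, …, 2.

Pick v_3 = (1, 0, 0, 0)ᵀ.
Then v_2 = N · v_3 = (-1, 7, -10, 0)ᵀ.
Then v_1 = N · v_2 = (-1, 5, -7, 0)ᵀ.

Sanity check: (A − (3)·I) v_1 = (0, 0, 0, 0)ᵀ = 0. ✓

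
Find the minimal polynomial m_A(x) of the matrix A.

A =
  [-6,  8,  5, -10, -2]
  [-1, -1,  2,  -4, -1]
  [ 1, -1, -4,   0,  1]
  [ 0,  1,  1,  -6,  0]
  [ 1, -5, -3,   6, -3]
x^3 + 12*x^2 + 48*x + 64

The characteristic polynomial is χ_A(x) = (x + 4)^5, so the eigenvalues are known. The minimal polynomial is
  m_A(x) = Π_λ (x − λ)^{k_λ}
where k_λ is the size of the *largest* Jordan block for λ (equivalently, the smallest k with (A − λI)^k v = 0 for every generalised eigenvector v of λ).

  λ = -4: largest Jordan block has size 3, contributing (x + 4)^3

So m_A(x) = (x + 4)^3 = x^3 + 12*x^2 + 48*x + 64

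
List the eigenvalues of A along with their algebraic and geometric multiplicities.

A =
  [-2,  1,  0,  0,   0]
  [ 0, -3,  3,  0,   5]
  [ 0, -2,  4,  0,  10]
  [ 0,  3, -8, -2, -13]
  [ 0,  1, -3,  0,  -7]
λ = -2: alg = 5, geom = 2

Step 1 — factor the characteristic polynomial to read off the algebraic multiplicities:
  χ_A(x) = (x + 2)^5

Step 2 — compute geometric multiplicities via the rank-nullity identity g(λ) = n − rank(A − λI):
  rank(A − (-2)·I) = 3, so dim ker(A − (-2)·I) = n − 3 = 2

Summary:
  λ = -2: algebraic multiplicity = 5, geometric multiplicity = 2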